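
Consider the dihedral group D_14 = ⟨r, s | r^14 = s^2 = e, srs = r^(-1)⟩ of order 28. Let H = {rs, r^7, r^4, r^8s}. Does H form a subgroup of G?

No

The identity e ∉ H, so H is not a subgroup.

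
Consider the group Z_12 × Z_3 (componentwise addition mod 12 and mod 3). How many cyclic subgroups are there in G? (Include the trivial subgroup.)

15

A cyclic subgroup of order d is generated by each of its φ(d) elements of order d, so the cyclic subgroups of order d number (#elements of order d)/φ(d).
Cyclic subgroups by order — order 1: 1; order 2: 1; order 3: 4; order 4: 1; order 6: 4; order 12: 4.
Total: 15.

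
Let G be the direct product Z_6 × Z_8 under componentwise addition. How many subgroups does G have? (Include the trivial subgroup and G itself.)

|G| = 48, so by Lagrange every subgroup order divides 48. Divisors: 1, 2, 3, 4, 6, 8, 12, 16, 24, 48.
Subgroups by order — order 1: 1; order 2: 3; order 3: 1; order 4: 3; order 6: 3; order 8: 3; order 12: 3; order 16: 1; order 24: 3; order 48: 1.
Total: 1 + 3 + 1 + 3 + 3 + 3 + 3 + 1 + 3 + 1 = 22.

22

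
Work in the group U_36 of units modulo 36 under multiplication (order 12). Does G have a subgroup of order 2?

2 | 12. A subgroup of order 2 is {1, 17}.

Yes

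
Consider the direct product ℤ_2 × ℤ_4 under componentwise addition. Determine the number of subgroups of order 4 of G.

3

|G| = 8 and 4 | 8, so subgroups of order 4 are possible by Lagrange.
The subgroups of order 4 are: {(0,0), (0,1), (0,2), (0,3)}; {(0,0), (0,2), (1,0), (1,2)}; {(0,0), (0,2), (1,1), (1,3)}.
So G has 3 subgroups of order 4.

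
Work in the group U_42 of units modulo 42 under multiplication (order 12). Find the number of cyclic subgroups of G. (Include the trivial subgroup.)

8

Each element a generates a cyclic subgroup ⟨a⟩; distinct elements may generate the same one (a cyclic group of order d has φ(d) generators).
Cyclic subgroups by order — order 1: 1; order 2: 3; order 3: 1; order 6: 3.
Total: 8.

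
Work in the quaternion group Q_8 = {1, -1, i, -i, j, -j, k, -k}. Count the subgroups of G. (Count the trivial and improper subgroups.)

|G| = 8, so by Lagrange every subgroup order divides 8. Divisors: 1, 2, 4, 8.
Subgroups by order — order 1: 1; order 2: 1; order 4: 3; order 8: 1.
Total: 1 + 1 + 3 + 1 = 6.

6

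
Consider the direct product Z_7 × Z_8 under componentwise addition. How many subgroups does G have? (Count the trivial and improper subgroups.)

8

|G| = 56, so by Lagrange every subgroup order divides 56. Divisors: 1, 2, 4, 7, 8, 14, 28, 56.
Subgroups by order — order 1: 1; order 2: 1; order 4: 1; order 7: 1; order 8: 1; order 14: 1; order 28: 1; order 56: 1.
Total: 1 + 1 + 1 + 1 + 1 + 1 + 1 + 1 = 8.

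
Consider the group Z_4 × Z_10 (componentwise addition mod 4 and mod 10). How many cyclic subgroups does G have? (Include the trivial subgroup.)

Each element a generates a cyclic subgroup ⟨a⟩; distinct elements may generate the same one (a cyclic group of order d has φ(d) generators).
Cyclic subgroups by order — order 1: 1; order 2: 3; order 4: 2; order 5: 1; order 10: 3; order 20: 2.
Total: 12.

12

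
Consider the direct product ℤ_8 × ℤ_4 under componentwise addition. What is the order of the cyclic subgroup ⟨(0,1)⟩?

4

The order of (0,1) in Z_8 × Z_4 is lcm(ord(0) in Z_8, ord(1) in Z_4).
ord(0) = 1 and ord(1) = 4, so |⟨(0,1)⟩| = lcm(1, 4) = 4.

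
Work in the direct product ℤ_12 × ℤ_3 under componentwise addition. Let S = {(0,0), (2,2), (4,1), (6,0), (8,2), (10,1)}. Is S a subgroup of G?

Yes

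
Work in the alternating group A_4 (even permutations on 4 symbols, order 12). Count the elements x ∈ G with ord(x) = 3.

The elements of order 3 are: (2 3 4), (2 4 3), (1 2 3), (1 2 4), (1 3 2), (1 3 4), (1 4 2), (1 4 3).
That's 8.

8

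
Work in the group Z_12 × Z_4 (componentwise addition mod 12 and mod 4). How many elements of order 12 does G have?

24

An element (a,b) has order lcm(ord(a), ord(b)); count pairs with lcm equal to 12.
Enumerating gives 24 such elements.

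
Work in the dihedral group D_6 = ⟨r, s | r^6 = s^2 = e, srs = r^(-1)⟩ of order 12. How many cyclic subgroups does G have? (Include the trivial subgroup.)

Each element a generates a cyclic subgroup ⟨a⟩; distinct elements may generate the same one (a cyclic group of order d has φ(d) generators).
Cyclic subgroups by order — order 1: 1; order 2: 7; order 3: 1; order 6: 1.
Total: 10.

10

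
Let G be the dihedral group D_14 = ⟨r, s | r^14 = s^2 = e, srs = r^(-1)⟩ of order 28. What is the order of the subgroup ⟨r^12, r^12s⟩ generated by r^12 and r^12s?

14

|⟨r^12⟩| = 7 and |⟨r^12s⟩| = 2, so |H| is a multiple of lcm(7, 2) = 14 and divides |G| = 28.
Closing under the operation: H = {e, r^2, r^4, r^6, r^8, r^10, r^12, s, r^2s, r^4s, r^6s, r^8s, r^10s, r^12s}, so |H| = 14.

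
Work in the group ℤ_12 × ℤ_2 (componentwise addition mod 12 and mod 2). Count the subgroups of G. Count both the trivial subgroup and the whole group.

16

|G| = 24, so by Lagrange every subgroup order divides 24. Divisors: 1, 2, 3, 4, 6, 8, 12, 24.
Subgroups by order — order 1: 1; order 2: 3; order 3: 1; order 4: 3; order 6: 3; order 8: 1; order 12: 3; order 24: 1.
Total: 1 + 3 + 1 + 3 + 3 + 1 + 3 + 1 = 16.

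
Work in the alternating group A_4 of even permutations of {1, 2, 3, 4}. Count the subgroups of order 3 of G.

4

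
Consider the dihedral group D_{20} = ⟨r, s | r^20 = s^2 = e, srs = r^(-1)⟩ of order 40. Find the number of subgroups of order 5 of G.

|G| = 40 and 5 | 40, so subgroups of order 5 are possible by Lagrange.
The subgroups of order 5 are: {e, r^4, r^8, r^12, r^16}.
So G has 1 subgroup of order 5.

1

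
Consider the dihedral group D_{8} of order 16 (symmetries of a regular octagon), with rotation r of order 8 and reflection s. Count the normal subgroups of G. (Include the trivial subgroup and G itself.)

G has 19 subgroups. Checking conjugation-invariance by order — order 1: 1/1 normal; order 2: 1/9 normal; order 4: 1/5 normal; order 8: 3/3 normal; order 16: 1/1 normal.
Total normal subgroups: 7.

7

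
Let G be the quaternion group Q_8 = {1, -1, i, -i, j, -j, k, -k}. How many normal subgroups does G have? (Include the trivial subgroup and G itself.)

G has 6 subgroups. Checking conjugation-invariance by order — order 1: 1/1 normal; order 2: 1/1 normal; order 4: 3/3 normal; order 8: 1/1 normal.
Total normal subgroups: 6.

6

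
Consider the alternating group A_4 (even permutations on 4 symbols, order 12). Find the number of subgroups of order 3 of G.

4

|G| = 12 and 3 | 12, so subgroups of order 3 are possible by Lagrange.
The subgroups of order 3 are: {e, (1 2 3), (1 3 2)}; {e, (1 2 4), (1 4 2)}; {e, (1 3 4), (1 4 3)}; {e, (2 3 4), (2 4 3)}.
So G has 4 subgroups of order 3.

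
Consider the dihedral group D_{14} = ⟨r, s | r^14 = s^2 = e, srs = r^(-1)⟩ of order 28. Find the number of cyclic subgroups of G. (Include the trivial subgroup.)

18

A cyclic subgroup of order d is generated by each of its φ(d) elements of order d, so the cyclic subgroups of order d number (#elements of order d)/φ(d).
Cyclic subgroups by order — order 1: 1; order 2: 15; order 7: 1; order 14: 1.
Total: 18.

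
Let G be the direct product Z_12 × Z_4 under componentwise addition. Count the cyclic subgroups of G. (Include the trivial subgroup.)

20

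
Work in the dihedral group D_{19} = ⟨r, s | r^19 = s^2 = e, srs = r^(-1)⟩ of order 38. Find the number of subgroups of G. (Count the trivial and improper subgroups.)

22

|G| = 38, so by Lagrange every subgroup order divides 38. Divisors: 1, 2, 19, 38.
Subgroups by order — order 1: 1; order 2: 19; order 19: 1; order 38: 1.
Total: 1 + 19 + 1 + 1 = 22.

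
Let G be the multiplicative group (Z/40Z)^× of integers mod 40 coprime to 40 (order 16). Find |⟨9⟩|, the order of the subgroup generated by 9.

Compute successive powers of 9 mod 40: 9, 1; 9^2 ≡ 1 (mod 40).
So |⟨9⟩| = 2.

2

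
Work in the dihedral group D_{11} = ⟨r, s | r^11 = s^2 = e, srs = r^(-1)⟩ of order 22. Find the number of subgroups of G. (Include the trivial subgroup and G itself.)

14

|G| = 22, so by Lagrange every subgroup order divides 22. Divisors: 1, 2, 11, 22.
Subgroups by order — order 1: 1; order 2: 11; order 11: 1; order 22: 1.
Total: 1 + 11 + 1 + 1 = 14.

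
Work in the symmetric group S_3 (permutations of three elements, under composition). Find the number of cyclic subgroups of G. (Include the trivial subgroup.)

5

Group the elements of G by the cyclic subgroup they generate; each cyclic subgroup of order d accounts for φ(d) elements.
Cyclic subgroups by order — order 1: 1; order 2: 3; order 3: 1.
Total: 5.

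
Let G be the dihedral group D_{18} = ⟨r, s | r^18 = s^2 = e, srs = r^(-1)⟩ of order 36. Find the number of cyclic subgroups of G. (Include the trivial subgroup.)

24

Each element a generates a cyclic subgroup ⟨a⟩; distinct elements may generate the same one (a cyclic group of order d has φ(d) generators).
Cyclic subgroups by order — order 1: 1; order 2: 19; order 3: 1; order 6: 1; order 9: 1; order 18: 1.
Total: 24.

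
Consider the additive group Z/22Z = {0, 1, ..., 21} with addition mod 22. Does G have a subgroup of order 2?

Yes

2 | 22. A subgroup of order 2 is {0, 11}.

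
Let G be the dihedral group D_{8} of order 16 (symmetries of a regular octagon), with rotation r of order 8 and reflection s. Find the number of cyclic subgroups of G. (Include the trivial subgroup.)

12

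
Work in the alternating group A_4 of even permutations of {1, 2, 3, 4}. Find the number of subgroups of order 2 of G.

|G| = 12 and 2 | 12, so subgroups of order 2 are possible by Lagrange.
The subgroups of order 2 are: {e, (1 2)(3 4)}; {e, (1 3)(2 4)}; {e, (1 4)(2 3)}.
So G has 3 subgroups of order 2.

3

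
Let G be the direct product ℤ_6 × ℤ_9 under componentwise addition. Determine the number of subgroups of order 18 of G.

4

|G| = 54 and 18 | 54, so subgroups of order 18 are possible by Lagrange.
The subgroups of order 18 are: {(0,0), (0,1), (0,2), (0,3), (0,4), (0,5), (0,6), (0,7), (0,8), (3,0), (3,1), (3,2), (3,3), (3,4), (3,5), (3,6), (3,7), (3,8)}; {(0,0), (0,3), (0,6), (1,0), (1,3), (1,6), (2,0), (2,3), (2,6), (3,0), (3,3), (3,6), (4,0), (4,3), (4,6), (5,0), (5,3), (5,6)}; {(0,0), (0,3), (0,6), (1,1), (1,4), (1,7), (2,2), (2,5), (2,8), (3,0), (3,3), (3,6), (4,1), (4,4), (4,7), (5,2), (5,5), (5,8)}; {(0,0), (0,3), (0,6), (1,2), (1,5), (1,8), (2,1), (2,4), (2,7), (3,0), (3,3), (3,6), (4,2), (4,5), (4,8), (5,1), (5,4), (5,7)}.
So G has 4 subgroups of order 18.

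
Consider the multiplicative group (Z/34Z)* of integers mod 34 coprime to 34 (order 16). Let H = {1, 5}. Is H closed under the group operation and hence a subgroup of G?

No

5 ∈ H but its inverse 7 ∉ H, so H is not a subgroup.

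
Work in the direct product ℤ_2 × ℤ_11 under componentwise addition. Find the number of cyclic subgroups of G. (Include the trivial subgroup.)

Group the elements of G by the cyclic subgroup they generate; each cyclic subgroup of order d accounts for φ(d) elements.
Cyclic subgroups by order — order 1: 1; order 2: 1; order 11: 1; order 22: 1.
Total: 4.

4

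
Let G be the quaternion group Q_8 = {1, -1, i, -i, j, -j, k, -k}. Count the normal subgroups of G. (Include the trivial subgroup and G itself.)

G has 6 subgroups. Checking conjugation-invariance by order — order 1: 1/1 normal; order 2: 1/1 normal; order 4: 3/3 normal; order 8: 1/1 normal.
Total normal subgroups: 6.

6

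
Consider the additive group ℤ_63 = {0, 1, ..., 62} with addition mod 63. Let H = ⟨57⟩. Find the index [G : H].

3

|⟨57⟩| = 21 and |G| = 63.
By Lagrange, [G : H] = |G|/|H| = 63/21 = 3.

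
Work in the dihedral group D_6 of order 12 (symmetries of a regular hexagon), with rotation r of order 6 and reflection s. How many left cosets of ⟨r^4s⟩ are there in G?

|⟨r^4s⟩| = 2 and |G| = 12.
By Lagrange, [G : H] = |G|/|H| = 12/2 = 6.

6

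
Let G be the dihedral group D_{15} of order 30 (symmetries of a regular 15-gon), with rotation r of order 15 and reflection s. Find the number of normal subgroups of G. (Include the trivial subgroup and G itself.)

5

G has 28 subgroups. Checking conjugation-invariance by order — order 1: 1/1 normal; order 2: 0/15 normal; order 3: 1/1 normal; order 5: 1/1 normal; order 6: 0/5 normal; order 10: 0/3 normal; order 15: 1/1 normal; order 30: 1/1 normal.
Total normal subgroups: 5.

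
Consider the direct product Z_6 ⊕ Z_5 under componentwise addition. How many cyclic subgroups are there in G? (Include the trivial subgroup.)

8

Each element a generates a cyclic subgroup ⟨a⟩; distinct elements may generate the same one (a cyclic group of order d has φ(d) generators).
Cyclic subgroups by order — order 1: 1; order 2: 1; order 3: 1; order 5: 1; order 6: 1; order 10: 1; order 15: 1; order 30: 1.
Total: 8.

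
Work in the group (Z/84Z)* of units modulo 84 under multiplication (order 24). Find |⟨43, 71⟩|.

4

|⟨43⟩| = 2 and |⟨71⟩| = 2, so |H| is a multiple of lcm(2, 2) = 2 and divides |G| = 24.
Closing under the operation: H = {1, 29, 43, 71}, so |H| = 4.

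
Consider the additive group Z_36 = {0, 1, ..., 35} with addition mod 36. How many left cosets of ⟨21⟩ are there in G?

|⟨21⟩| = 12 and |G| = 36.
By Lagrange, [G : H] = |G|/|H| = 36/12 = 3.

3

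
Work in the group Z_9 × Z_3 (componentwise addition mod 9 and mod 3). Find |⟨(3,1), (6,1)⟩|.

9

|⟨(3,1)⟩| = 3 and |⟨(6,1)⟩| = 3, so |H| is a multiple of lcm(3, 3) = 3 and divides |G| = 27.
Closing under the operation: H = {(0,0), (0,1), (0,2), (3,0), (3,1), (3,2), (6,0), (6,1), (6,2)}, so |H| = 9.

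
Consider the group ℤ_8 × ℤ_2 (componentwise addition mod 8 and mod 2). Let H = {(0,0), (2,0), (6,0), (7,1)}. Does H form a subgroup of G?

No

(7,1) ∈ H but its inverse (1,1) ∉ H, so H is not a subgroup.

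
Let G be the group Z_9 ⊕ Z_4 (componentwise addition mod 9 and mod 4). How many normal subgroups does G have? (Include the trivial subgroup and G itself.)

9

G is abelian, so every subgroup is normal.
G has 9 subgroups in total, hence 9 normal subgroups.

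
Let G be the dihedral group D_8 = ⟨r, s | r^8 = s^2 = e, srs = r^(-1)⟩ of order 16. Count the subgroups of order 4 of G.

|G| = 16 and 4 | 16, so subgroups of order 4 are possible by Lagrange.
The subgroups of order 4 are: {e, r^2, r^4, r^6}; {e, r^4, r^2s, r^6s}; {e, r^4, r^3s, r^7s}; {e, r^4, s, r^4s}; … (5 in all).
So G has 5 subgroups of order 4.

5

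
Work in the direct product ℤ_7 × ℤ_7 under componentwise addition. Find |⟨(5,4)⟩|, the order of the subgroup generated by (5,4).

The order of (5,4) in Z_7 × Z_7 is lcm(ord(5) in Z_7, ord(4) in Z_7).
ord(5) = 7 and ord(4) = 7, so |⟨(5,4)⟩| = lcm(7, 7) = 7.

7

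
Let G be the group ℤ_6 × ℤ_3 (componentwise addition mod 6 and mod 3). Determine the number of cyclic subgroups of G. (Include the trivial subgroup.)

10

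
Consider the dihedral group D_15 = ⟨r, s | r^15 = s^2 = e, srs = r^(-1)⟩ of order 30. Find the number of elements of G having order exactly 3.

The elements of order 3 are: r^5, r^10.
That's 2.

2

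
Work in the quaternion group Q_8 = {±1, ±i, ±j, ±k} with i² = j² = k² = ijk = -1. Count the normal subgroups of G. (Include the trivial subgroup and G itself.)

6

G has 6 subgroups. Checking conjugation-invariance by order — order 1: 1/1 normal; order 2: 1/1 normal; order 4: 3/3 normal; order 8: 1/1 normal.
Total normal subgroups: 6.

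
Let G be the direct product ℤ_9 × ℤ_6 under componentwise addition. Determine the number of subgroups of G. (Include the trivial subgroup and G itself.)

|G| = 54, so by Lagrange every subgroup order divides 54. Divisors: 1, 2, 3, 6, 9, 18, 27, 54.
Subgroups by order — order 1: 1; order 2: 1; order 3: 4; order 6: 4; order 9: 4; order 18: 4; order 27: 1; order 54: 1.
Total: 1 + 1 + 4 + 4 + 4 + 4 + 1 + 1 = 20.

20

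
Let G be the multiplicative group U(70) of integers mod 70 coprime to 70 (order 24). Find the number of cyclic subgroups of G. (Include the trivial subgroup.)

Each element a generates a cyclic subgroup ⟨a⟩; distinct elements may generate the same one (a cyclic group of order d has φ(d) generators).
Cyclic subgroups by order — order 1: 1; order 2: 3; order 3: 1; order 4: 2; order 6: 3; order 12: 2.
Total: 12.

12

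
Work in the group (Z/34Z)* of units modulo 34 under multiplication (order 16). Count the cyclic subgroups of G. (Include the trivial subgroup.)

5

Group the elements of G by the cyclic subgroup they generate; each cyclic subgroup of order d accounts for φ(d) elements.
Cyclic subgroups by order — order 1: 1; order 2: 1; order 4: 1; order 8: 1; order 16: 1.
Total: 5.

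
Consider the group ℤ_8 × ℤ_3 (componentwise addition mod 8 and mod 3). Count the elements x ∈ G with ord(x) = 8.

4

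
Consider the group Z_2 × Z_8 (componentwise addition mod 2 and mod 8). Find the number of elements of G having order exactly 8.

8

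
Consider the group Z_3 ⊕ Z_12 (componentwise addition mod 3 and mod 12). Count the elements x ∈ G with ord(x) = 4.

2

An element (a,b) has order lcm(ord(a), ord(b)); count pairs with lcm equal to 4.
Enumerating gives 2 such elements.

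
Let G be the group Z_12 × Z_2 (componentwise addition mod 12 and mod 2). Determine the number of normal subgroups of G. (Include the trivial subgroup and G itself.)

16

G is abelian, so every subgroup is normal.
G has 16 subgroups in total, hence 16 normal subgroups.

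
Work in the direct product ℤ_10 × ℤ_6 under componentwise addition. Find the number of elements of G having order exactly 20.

An element (a,b) has order lcm(ord(a), ord(b)); count pairs with lcm equal to 20.
Enumerating gives 0 such elements.

0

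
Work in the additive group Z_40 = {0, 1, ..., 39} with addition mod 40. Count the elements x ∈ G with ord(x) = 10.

In a cyclic group of order 40, the number of elements of order d (for d | 40) is φ(d).
φ(10) = 4.

4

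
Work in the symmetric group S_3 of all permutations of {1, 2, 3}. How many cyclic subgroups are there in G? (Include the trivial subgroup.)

Group the elements of G by the cyclic subgroup they generate; each cyclic subgroup of order d accounts for φ(d) elements.
Cyclic subgroups by order — order 1: 1; order 2: 3; order 3: 1.
Total: 5.

5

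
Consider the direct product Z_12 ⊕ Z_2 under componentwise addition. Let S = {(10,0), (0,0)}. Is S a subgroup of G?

(10,0) ∈ S but its inverse (2,0) ∉ S, so S is not a subgroup.

No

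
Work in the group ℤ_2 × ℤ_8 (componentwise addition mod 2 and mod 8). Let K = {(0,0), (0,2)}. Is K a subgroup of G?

(0,2) ∈ K but its inverse (0,6) ∉ K, so K is not a subgroup.

No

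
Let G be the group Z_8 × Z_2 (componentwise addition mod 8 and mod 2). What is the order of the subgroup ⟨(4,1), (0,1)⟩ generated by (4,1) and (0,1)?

|⟨(4,1)⟩| = 2 and |⟨(0,1)⟩| = 2, so |H| is a multiple of lcm(2, 2) = 2 and divides |G| = 16.
Closing under the operation: H = {(0,0), (0,1), (4,0), (4,1)}, so |H| = 4.

4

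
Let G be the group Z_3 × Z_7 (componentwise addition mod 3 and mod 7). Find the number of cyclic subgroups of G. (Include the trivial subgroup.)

A cyclic subgroup of order d is generated by each of its φ(d) elements of order d, so the cyclic subgroups of order d number (#elements of order d)/φ(d).
Cyclic subgroups by order — order 1: 1; order 3: 1; order 7: 1; order 21: 1.
Total: 4.

4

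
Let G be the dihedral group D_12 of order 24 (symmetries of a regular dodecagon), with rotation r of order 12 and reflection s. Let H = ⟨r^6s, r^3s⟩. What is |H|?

|⟨r^6s⟩| = 2 and |⟨r^3s⟩| = 2, so |H| is a multiple of lcm(2, 2) = 2 and divides |G| = 24.
Closing under the operation: H = {e, r^3, r^6, r^9, s, r^3s, r^6s, r^9s}, so |H| = 8.

8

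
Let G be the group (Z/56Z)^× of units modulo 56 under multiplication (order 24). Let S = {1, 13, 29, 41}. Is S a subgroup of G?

|S| = 4 divides |G| = 24, consistent with Lagrange.
S contains the identity, every element's inverse is in S, and S is closed under ·: it is a subgroup.

Yes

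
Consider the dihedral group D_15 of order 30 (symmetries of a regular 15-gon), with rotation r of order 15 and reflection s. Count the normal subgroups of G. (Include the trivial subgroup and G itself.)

5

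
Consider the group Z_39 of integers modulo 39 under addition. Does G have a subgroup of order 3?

Yes

3 | 39. A subgroup of order 3 is {0, 13, 26}.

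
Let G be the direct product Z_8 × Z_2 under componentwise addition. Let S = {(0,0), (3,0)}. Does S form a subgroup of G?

No

(3,0) ∈ S but its inverse (5,0) ∉ S, so S is not a subgroup.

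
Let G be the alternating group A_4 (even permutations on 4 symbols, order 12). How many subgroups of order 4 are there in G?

1

|G| = 12 and 4 | 12, so subgroups of order 4 are possible by Lagrange.
The subgroups of order 4 are: {e, (1 2)(3 4), (1 3)(2 4), (1 4)(2 3)}.
So G has 1 subgroup of order 4.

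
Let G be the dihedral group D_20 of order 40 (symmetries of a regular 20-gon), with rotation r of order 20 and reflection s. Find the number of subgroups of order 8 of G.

5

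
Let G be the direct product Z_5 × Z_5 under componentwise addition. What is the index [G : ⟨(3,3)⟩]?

5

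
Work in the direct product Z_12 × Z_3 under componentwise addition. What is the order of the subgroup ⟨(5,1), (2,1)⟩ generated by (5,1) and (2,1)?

12

|⟨(5,1)⟩| = 12 and |⟨(2,1)⟩| = 6, so |H| is a multiple of lcm(12, 6) = 12 and divides |G| = 36.
Closing under the operation: H = {(0,0), (1,2), (2,1), (3,0), (4,2), (5,1), (6,0), (7,2), (8,1), (9,0), (10,2), (11,1)}, so |H| = 12.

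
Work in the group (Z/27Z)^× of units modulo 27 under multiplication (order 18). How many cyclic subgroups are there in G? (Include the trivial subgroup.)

Group the elements of G by the cyclic subgroup they generate; each cyclic subgroup of order d accounts for φ(d) elements.
Cyclic subgroups by order — order 1: 1; order 2: 1; order 3: 1; order 6: 1; order 9: 1; order 18: 1.
Total: 6.

6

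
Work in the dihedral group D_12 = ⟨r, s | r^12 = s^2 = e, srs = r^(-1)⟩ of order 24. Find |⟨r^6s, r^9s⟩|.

8

|⟨r^6s⟩| = 2 and |⟨r^9s⟩| = 2, so |H| is a multiple of lcm(2, 2) = 2 and divides |G| = 24.
Closing under the operation: H = {e, r^3, r^6, r^9, s, r^3s, r^6s, r^9s}, so |H| = 8.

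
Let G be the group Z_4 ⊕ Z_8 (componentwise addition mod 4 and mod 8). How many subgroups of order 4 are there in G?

|G| = 32 and 4 | 32, so subgroups of order 4 are possible by Lagrange.
The subgroups of order 4 are: {(0,0), (0,2), (0,4), (0,6)}; {(0,0), (0,4), (2,0), (2,4)}; {(0,0), (0,4), (2,2), (2,6)}; {(0,0), (1,0), (2,0), (3,0)}; … (7 in all).
So G has 7 subgroups of order 4.

7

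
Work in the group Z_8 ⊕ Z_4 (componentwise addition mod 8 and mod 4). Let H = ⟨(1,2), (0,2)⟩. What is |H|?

|⟨(1,2)⟩| = 8 and |⟨(0,2)⟩| = 2, so |H| is a multiple of lcm(8, 2) = 8 and divides |G| = 32.
Closing under the operation: H = {(0,0), (0,2), (1,0), (1,2), (2,0), (2,2), (3,0), (3,2), (4,0), (4,2), (5,0), (5,2), (6,0), (6,2), (7,0), (7,2)}, so |H| = 16.

16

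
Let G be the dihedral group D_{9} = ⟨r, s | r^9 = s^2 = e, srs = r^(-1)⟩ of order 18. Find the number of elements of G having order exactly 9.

The elements of order 9 are: r, r^2, r^4, r^5, r^7, r^8.
That's 6.

6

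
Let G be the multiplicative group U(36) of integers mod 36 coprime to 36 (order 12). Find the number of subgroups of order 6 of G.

|G| = 12 and 6 | 12, so subgroups of order 6 are possible by Lagrange.
The subgroups of order 6 are: {1, 11, 13, 23, 25, 35}; {1, 5, 13, 17, 25, 29}; {1, 7, 13, 19, 25, 31}.
So G has 3 subgroups of order 6.

3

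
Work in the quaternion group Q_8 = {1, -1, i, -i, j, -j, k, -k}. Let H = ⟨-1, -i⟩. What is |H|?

4

|⟨-1⟩| = 2 and |⟨-i⟩| = 4, so |H| is a multiple of lcm(2, 4) = 4 and divides |G| = 8.
Closing under the operation: H = {1, -1, i, -i}, so |H| = 4.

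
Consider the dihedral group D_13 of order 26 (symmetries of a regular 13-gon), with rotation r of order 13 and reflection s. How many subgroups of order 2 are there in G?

|G| = 26 and 2 | 26, so subgroups of order 2 are possible by Lagrange.
The subgroups of order 2 are: {e, r^10s}; {e, r^11s}; {e, r^12s}; {e, r^2s}; … (13 in all).
So G has 13 subgroups of order 2.

13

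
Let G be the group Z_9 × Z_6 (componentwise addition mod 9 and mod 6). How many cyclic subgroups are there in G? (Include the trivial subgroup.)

16

Each element a generates a cyclic subgroup ⟨a⟩; distinct elements may generate the same one (a cyclic group of order d has φ(d) generators).
Cyclic subgroups by order — order 1: 1; order 2: 1; order 3: 4; order 6: 4; order 9: 3; order 18: 3.
Total: 16.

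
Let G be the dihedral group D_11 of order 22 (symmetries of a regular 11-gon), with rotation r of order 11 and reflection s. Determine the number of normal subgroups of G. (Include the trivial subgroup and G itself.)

3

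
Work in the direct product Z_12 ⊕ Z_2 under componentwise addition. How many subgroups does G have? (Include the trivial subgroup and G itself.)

|G| = 24, so by Lagrange every subgroup order divides 24. Divisors: 1, 2, 3, 4, 6, 8, 12, 24.
Subgroups by order — order 1: 1; order 2: 3; order 3: 1; order 4: 3; order 6: 3; order 8: 1; order 12: 3; order 24: 1.
Total: 1 + 3 + 1 + 3 + 3 + 1 + 3 + 1 = 16.

16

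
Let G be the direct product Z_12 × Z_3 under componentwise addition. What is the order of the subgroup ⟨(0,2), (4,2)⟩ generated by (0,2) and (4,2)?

9

|⟨(0,2)⟩| = 3 and |⟨(4,2)⟩| = 3, so |H| is a multiple of lcm(3, 3) = 3 and divides |G| = 36.
Closing under the operation: H = {(0,0), (0,1), (0,2), (4,0), (4,1), (4,2), (8,0), (8,1), (8,2)}, so |H| = 9.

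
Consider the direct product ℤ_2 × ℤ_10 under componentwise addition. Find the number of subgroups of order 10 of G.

|G| = 20 and 10 | 20, so subgroups of order 10 are possible by Lagrange.
The subgroups of order 10 are: {(0,0), (0,1), (0,2), (0,3), (0,4), (0,5), (0,6), (0,7), (0,8), (0,9)}; {(0,0), (0,2), (0,4), (0,6), (0,8), (1,0), (1,2), (1,4), (1,6), (1,8)}; {(0,0), (0,2), (0,4), (0,6), (0,8), (1,1), (1,3), (1,5), (1,7), (1,9)}.
So G has 3 subgroups of order 10.

3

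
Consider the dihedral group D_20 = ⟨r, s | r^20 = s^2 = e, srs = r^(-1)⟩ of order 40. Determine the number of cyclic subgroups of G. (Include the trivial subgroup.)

26

Each element a generates a cyclic subgroup ⟨a⟩; distinct elements may generate the same one (a cyclic group of order d has φ(d) generators).
Cyclic subgroups by order — order 1: 1; order 2: 21; order 4: 1; order 5: 1; order 10: 1; order 20: 1.
Total: 26.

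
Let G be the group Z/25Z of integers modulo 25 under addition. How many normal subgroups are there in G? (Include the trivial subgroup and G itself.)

3

G is abelian, so every subgroup is normal.
G has 3 subgroups in total, hence 3 normal subgroups.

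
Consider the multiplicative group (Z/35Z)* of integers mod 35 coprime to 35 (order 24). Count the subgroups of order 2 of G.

3

|G| = 24 and 2 | 24, so subgroups of order 2 are possible by Lagrange.
The subgroups of order 2 are: {1, 29}; {1, 34}; {1, 6}.
So G has 3 subgroups of order 2.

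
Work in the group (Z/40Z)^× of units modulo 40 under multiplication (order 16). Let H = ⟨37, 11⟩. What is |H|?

8

|⟨37⟩| = 4 and |⟨11⟩| = 2, so |H| is a multiple of lcm(4, 2) = 4 and divides |G| = 16.
Closing under the operation: H = {1, 7, 9, 11, 13, 19, 23, 37}, so |H| = 8.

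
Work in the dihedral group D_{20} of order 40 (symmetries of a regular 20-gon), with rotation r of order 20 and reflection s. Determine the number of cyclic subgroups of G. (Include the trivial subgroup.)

26

Each element a generates a cyclic subgroup ⟨a⟩; distinct elements may generate the same one (a cyclic group of order d has φ(d) generators).
Cyclic subgroups by order — order 1: 1; order 2: 21; order 4: 1; order 5: 1; order 10: 1; order 20: 1.
Total: 26.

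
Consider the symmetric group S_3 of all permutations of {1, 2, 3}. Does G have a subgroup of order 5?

5 does not divide |G| = 6, so by Lagrange no subgroup of order 5 exists.

No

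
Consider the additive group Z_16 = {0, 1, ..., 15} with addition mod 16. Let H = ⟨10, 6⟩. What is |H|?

8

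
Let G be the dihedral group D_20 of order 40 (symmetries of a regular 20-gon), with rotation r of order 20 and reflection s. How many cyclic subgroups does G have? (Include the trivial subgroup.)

26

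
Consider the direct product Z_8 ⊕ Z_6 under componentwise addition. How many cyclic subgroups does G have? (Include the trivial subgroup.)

16

A cyclic subgroup of order d is generated by each of its φ(d) elements of order d, so the cyclic subgroups of order d number (#elements of order d)/φ(d).
Cyclic subgroups by order — order 1: 1; order 2: 3; order 3: 1; order 4: 2; order 6: 3; order 8: 2; order 12: 2; order 24: 2.
Total: 16.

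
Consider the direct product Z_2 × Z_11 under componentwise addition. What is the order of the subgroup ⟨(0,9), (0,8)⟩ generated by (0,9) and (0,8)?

11

|⟨(0,9)⟩| = 11 and |⟨(0,8)⟩| = 11, so |H| is a multiple of lcm(11, 11) = 11 and divides |G| = 22.
Closing under the operation: H = {(0,0), (0,1), (0,2), (0,3), (0,4), (0,5), (0,6), (0,7), (0,8), (0,9), (0,10)}, so |H| = 11.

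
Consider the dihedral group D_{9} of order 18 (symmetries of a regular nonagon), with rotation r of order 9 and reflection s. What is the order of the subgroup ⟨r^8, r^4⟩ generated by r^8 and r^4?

9

|⟨r^8⟩| = 9 and |⟨r^4⟩| = 9, so |H| is a multiple of lcm(9, 9) = 9 and divides |G| = 18.
Closing under the operation: H = {e, r, r^2, r^3, r^4, r^5, r^6, r^7, r^8}, so |H| = 9.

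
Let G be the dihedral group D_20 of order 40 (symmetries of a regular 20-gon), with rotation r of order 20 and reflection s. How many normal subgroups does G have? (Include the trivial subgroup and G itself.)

9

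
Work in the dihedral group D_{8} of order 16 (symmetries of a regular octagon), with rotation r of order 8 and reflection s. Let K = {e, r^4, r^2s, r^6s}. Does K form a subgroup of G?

Yes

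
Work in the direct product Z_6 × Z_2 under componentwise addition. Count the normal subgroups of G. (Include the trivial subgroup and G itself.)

10

G is abelian, so every subgroup is normal.
G has 10 subgroups in total, hence 10 normal subgroups.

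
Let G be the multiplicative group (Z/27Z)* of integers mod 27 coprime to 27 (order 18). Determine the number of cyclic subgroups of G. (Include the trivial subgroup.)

6

Each element a generates a cyclic subgroup ⟨a⟩; distinct elements may generate the same one (a cyclic group of order d has φ(d) generators).
Cyclic subgroups by order — order 1: 1; order 2: 1; order 3: 1; order 6: 1; order 9: 1; order 18: 1.
Total: 6.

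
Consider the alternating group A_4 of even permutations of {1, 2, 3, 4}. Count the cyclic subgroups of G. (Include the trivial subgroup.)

8

A cyclic subgroup of order d is generated by each of its φ(d) elements of order d, so the cyclic subgroups of order d number (#elements of order d)/φ(d).
Cyclic subgroups by order — order 1: 1; order 2: 3; order 3: 4.
Total: 8.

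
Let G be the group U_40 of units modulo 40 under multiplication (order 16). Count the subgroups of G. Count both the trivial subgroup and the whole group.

27

|G| = 16, so by Lagrange every subgroup order divides 16. Divisors: 1, 2, 4, 8, 16.
Subgroups by order — order 1: 1; order 2: 7; order 4: 11; order 8: 7; order 16: 1.
Total: 1 + 7 + 11 + 7 + 1 = 27.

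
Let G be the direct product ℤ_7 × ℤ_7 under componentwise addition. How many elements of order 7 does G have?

An element (a,b) has order lcm(ord(a), ord(b)); count pairs with lcm equal to 7.
Enumerating gives 48 such elements.

48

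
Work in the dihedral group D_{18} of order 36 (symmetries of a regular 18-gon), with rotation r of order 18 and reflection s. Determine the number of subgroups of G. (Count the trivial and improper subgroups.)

|G| = 36, so by Lagrange every subgroup order divides 36. Divisors: 1, 2, 3, 4, 6, 9, 12, 18, 36.
Subgroups by order — order 1: 1; order 2: 19; order 3: 1; order 4: 9; order 6: 7; order 9: 1; order 12: 3; order 18: 3; order 36: 1.
Total: 1 + 19 + 1 + 9 + 7 + 1 + 3 + 3 + 1 = 45.

45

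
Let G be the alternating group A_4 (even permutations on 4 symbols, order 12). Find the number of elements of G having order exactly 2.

3

The elements of order 2 are: (1 2)(3 4), (1 3)(2 4), (1 4)(2 3).
That's 3.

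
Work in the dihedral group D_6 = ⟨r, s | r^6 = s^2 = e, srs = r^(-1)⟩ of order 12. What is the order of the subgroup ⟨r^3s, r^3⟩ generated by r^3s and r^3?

|⟨r^3s⟩| = 2 and |⟨r^3⟩| = 2, so |H| is a multiple of lcm(2, 2) = 2 and divides |G| = 12.
Closing under the operation: H = {e, r^3, s, r^3s}, so |H| = 4.

4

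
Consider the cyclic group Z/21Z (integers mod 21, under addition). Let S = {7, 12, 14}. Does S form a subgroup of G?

No

The identity 0 ∉ S, so S is not a subgroup.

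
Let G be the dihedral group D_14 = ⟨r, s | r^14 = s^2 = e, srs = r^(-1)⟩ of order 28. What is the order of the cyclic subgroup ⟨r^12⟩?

7

Computing powers of r^12: the smallest k with (r^12)^k = e is k = 7.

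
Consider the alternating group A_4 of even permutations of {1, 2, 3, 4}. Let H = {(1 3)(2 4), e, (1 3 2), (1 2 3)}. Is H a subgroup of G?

No

Closure fails: (1 3 2) ∘ (1 3)(2 4) = (1 2 4) ∉ H. So H is not a subgroup.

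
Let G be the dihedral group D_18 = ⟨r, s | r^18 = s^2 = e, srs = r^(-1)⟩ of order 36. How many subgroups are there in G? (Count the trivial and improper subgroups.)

|G| = 36, so by Lagrange every subgroup order divides 36. Divisors: 1, 2, 3, 4, 6, 9, 12, 18, 36.
Subgroups by order — order 1: 1; order 2: 19; order 3: 1; order 4: 9; order 6: 7; order 9: 1; order 12: 3; order 18: 3; order 36: 1.
Total: 1 + 19 + 1 + 9 + 7 + 1 + 3 + 3 + 1 = 45.

45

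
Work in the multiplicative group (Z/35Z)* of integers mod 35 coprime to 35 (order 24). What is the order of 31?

6

Compute successive powers of 31 mod 35: 31, 16, 6, 11, 26, 1; 31^6 ≡ 1 (mod 35).
So |⟨31⟩| = 6.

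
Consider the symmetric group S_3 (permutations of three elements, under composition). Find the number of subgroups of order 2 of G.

3

|G| = 6 and 2 | 6, so subgroups of order 2 are possible by Lagrange.
The subgroups of order 2 are: {e, (1 2)}; {e, (1 3)}; {e, (2 3)}.
So G has 3 subgroups of order 2.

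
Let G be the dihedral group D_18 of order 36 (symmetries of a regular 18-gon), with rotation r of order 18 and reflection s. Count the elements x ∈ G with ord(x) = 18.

6

The elements of order 18 are: r, r^5, r^7, r^11, r^13, r^17.
That's 6.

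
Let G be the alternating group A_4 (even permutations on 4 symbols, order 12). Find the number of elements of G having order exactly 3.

The elements of order 3 are: (2 3 4), (2 4 3), (1 2 3), (1 2 4), (1 3 2), (1 3 4), (1 4 2), (1 4 3).
That's 8.

8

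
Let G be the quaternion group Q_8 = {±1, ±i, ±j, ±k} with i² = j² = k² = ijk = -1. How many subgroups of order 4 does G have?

3

|G| = 8 and 4 | 8, so subgroups of order 4 are possible by Lagrange.
The subgroups of order 4 are: {1, -1, i, -i}; {1, -1, j, -j}; {1, -1, k, -k}.
So G has 3 subgroups of order 4.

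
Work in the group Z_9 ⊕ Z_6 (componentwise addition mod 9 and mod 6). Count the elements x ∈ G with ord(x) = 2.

An element (a,b) has order lcm(ord(a), ord(b)); count pairs with lcm equal to 2.
Enumerating gives 1 such elements.

1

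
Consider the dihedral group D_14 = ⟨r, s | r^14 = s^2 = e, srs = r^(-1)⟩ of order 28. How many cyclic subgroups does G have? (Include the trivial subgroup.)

18

Group the elements of G by the cyclic subgroup they generate; each cyclic subgroup of order d accounts for φ(d) elements.
Cyclic subgroups by order — order 1: 1; order 2: 15; order 7: 1; order 14: 1.
Total: 18.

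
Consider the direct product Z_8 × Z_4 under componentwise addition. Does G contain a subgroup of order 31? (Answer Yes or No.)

31 does not divide |G| = 32, so by Lagrange no subgroup of order 31 exists.

No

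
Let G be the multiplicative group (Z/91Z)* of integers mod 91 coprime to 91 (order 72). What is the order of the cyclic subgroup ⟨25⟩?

Compute successive powers of 25 mod 91: 25, 79, 64, 53, 51, 1; 25^6 ≡ 1 (mod 91).
So |⟨25⟩| = 6.

6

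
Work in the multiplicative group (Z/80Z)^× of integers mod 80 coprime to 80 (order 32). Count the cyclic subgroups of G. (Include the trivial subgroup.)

A cyclic subgroup of order d is generated by each of its φ(d) elements of order d, so the cyclic subgroups of order d number (#elements of order d)/φ(d).
Cyclic subgroups by order — order 1: 1; order 2: 7; order 4: 12.
Total: 20.

20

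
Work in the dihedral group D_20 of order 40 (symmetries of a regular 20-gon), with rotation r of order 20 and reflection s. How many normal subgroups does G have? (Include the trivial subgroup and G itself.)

G has 48 subgroups. Checking conjugation-invariance by order — order 1: 1/1 normal; order 2: 1/21 normal; order 4: 1/11 normal; order 5: 1/1 normal; order 8: 0/5 normal; order 10: 1/5 normal; order 20: 3/3 normal; order 40: 1/1 normal.
Total normal subgroups: 9.

9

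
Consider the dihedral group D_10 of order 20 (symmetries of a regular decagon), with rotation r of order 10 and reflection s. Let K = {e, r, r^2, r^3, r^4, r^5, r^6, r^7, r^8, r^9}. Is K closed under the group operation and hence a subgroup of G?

Yes

|K| = 10 divides |G| = 20, consistent with Lagrange.
K contains the identity, every element's inverse is in K, and K is closed under ·: it is a subgroup.
In fact K = ⟨r^9⟩.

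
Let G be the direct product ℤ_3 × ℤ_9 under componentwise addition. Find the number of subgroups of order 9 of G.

|G| = 27 and 9 | 27, so subgroups of order 9 are possible by Lagrange.
The subgroups of order 9 are: {(0,0), (0,1), (0,2), (0,3), (0,4), (0,5), (0,6), (0,7), (0,8)}; {(0,0), (0,3), (0,6), (1,0), (1,3), (1,6), (2,0), (2,3), (2,6)}; {(0,0), (0,3), (0,6), (1,1), (1,4), (1,7), (2,2), (2,5), (2,8)}; {(0,0), (0,3), (0,6), (1,2), (1,5), (1,8), (2,1), (2,4), (2,7)}.
So G has 4 subgroups of order 9.

4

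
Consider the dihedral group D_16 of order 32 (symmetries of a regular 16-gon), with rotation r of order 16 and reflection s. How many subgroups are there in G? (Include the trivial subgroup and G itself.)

36

|G| = 32, so by Lagrange every subgroup order divides 32. Divisors: 1, 2, 4, 8, 16, 32.
Subgroups by order — order 1: 1; order 2: 17; order 4: 9; order 8: 5; order 16: 3; order 32: 1.
Total: 1 + 17 + 9 + 5 + 3 + 1 = 36.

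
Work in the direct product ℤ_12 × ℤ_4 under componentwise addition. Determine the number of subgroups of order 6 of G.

3

|G| = 48 and 6 | 48, so subgroups of order 6 are possible by Lagrange.
The subgroups of order 6 are: {(0,0), (0,2), (4,0), (4,2), (8,0), (8,2)}; {(0,0), (2,0), (4,0), (6,0), (8,0), (10,0)}; {(0,0), (2,2), (4,0), (6,2), (8,0), (10,2)}.
So G has 3 subgroups of order 6.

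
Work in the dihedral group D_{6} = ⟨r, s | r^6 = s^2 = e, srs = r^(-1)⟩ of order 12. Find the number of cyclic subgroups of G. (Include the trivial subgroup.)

10

Group the elements of G by the cyclic subgroup they generate; each cyclic subgroup of order d accounts for φ(d) elements.
Cyclic subgroups by order — order 1: 1; order 2: 7; order 3: 1; order 6: 1.
Total: 10.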